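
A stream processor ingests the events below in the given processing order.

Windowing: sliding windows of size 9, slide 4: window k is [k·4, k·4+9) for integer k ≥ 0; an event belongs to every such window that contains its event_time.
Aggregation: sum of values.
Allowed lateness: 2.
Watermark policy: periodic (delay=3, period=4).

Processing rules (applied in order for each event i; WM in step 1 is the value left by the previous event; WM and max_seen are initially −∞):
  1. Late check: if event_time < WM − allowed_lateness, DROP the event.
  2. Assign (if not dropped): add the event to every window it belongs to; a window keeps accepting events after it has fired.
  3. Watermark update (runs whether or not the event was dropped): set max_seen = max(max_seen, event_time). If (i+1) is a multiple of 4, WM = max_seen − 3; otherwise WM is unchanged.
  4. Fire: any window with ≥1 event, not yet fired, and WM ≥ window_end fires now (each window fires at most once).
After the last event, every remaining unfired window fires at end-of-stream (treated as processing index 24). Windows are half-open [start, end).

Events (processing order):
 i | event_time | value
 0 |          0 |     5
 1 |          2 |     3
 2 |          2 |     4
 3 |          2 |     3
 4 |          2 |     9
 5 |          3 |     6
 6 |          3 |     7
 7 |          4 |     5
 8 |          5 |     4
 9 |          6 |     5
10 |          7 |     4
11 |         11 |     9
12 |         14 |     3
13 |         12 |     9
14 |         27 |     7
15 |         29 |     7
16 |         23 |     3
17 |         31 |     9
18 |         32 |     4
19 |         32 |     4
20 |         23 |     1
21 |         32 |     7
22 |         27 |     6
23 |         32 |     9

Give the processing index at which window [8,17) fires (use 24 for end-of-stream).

15

i=0 t=0 v=5: → [0,9); WM=−∞
i=1 t=2 v=3: → [0,9); WM=−∞
i=2 t=2 v=4: → [0,9); WM=−∞
i=3 t=2 v=3: → [0,9); WM=-1
i=4 t=2 v=9: → [0,9); WM=-1
i=5 t=3 v=6: → [0,9); WM=-1
i=6 t=3 v=7: → [0,9); WM=-1
i=7 t=4 v=5: → [4,13),[0,9); WM=1
i=8 t=5 v=4: → [4,13),[0,9); WM=1
i=9 t=6 v=5: → [4,13),[0,9); WM=1
i=10 t=7 v=4: → [4,13),[0,9); WM=1
i=11 t=11 v=9: → [8,17),[4,13); WM=8
i=12 t=14 v=3: → [12,21),[8,17); WM=8
i=13 t=12 v=9: → [12,21),[8,17),[4,13); WM=8
i=14 t=27 v=7: → [24,33),[20,29); WM=8
i=15 t=29 v=7: → [28,37),[24,33); WM=26; [0,9) fires=55 [4,13) fires=36 [8,17) fires=21 [12,21) fires=12
i=16 t=23 v=3: DROP (t<26-2); WM=26
i=17 t=31 v=9: → [28,37),[24,33); WM=26
i=18 t=32 v=4: → [32,41),[28,37),[24,33); WM=26
i=19 t=32 v=4: → [32,41),[28,37),[24,33); WM=29; [20,29) fires=7
i=20 t=23 v=1: DROP (t<29-2); WM=29
i=21 t=32 v=7: → [32,41),[28,37),[24,33); WM=29
i=22 t=27 v=6: → [24,33),[20,29); WM=29
i=23 t=32 v=9: → [32,41),[28,37),[24,33); WM=29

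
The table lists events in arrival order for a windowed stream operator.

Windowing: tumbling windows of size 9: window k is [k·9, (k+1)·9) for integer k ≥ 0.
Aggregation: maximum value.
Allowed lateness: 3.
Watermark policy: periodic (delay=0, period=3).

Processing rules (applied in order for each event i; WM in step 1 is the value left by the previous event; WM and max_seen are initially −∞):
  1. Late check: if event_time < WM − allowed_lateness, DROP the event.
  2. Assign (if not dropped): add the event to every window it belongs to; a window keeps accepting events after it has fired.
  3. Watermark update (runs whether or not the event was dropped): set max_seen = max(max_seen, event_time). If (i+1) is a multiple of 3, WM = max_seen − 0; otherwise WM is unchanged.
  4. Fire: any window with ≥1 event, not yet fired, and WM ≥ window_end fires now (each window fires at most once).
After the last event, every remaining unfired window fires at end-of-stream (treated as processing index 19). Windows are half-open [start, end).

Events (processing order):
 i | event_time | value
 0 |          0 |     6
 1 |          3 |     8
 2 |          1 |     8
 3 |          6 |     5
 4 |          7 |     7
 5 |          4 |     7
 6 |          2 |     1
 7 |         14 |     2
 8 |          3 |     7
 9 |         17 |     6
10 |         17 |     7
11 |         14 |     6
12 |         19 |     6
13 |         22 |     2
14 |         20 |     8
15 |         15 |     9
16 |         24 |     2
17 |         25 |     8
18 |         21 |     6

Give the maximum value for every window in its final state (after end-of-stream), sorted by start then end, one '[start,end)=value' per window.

[0,9)=8 [9,18)=7 [18,27)=8

i=0 t=0 v=6: → [0,9); WM=−∞
i=1 t=3 v=8: → [0,9); WM=−∞
i=2 t=1 v=8: → [0,9); WM=3
i=3 t=6 v=5: → [0,9); WM=3
i=4 t=7 v=7: → [0,9); WM=3
i=5 t=4 v=7: → [0,9); WM=7
i=6 t=2 v=1: DROP (t<7-3); WM=7
i=7 t=14 v=2: → [9,18); WM=7
i=8 t=3 v=7: DROP (t<7-3); WM=14; [0,9) fires=8
i=9 t=17 v=6: → [9,18); WM=14
i=10 t=17 v=7: → [9,18); WM=14
i=11 t=14 v=6: → [9,18); WM=17
i=12 t=19 v=6: → [18,27); WM=17
i=13 t=22 v=2: → [18,27); WM=17
i=14 t=20 v=8: → [18,27); WM=22; [9,18) fires=7
i=15 t=15 v=9: DROP (t<22-3); WM=22
i=16 t=24 v=2: → [18,27); WM=22
i=17 t=25 v=8: → [18,27); WM=25
i=18 t=21 v=6: DROP (t<25-3); WM=25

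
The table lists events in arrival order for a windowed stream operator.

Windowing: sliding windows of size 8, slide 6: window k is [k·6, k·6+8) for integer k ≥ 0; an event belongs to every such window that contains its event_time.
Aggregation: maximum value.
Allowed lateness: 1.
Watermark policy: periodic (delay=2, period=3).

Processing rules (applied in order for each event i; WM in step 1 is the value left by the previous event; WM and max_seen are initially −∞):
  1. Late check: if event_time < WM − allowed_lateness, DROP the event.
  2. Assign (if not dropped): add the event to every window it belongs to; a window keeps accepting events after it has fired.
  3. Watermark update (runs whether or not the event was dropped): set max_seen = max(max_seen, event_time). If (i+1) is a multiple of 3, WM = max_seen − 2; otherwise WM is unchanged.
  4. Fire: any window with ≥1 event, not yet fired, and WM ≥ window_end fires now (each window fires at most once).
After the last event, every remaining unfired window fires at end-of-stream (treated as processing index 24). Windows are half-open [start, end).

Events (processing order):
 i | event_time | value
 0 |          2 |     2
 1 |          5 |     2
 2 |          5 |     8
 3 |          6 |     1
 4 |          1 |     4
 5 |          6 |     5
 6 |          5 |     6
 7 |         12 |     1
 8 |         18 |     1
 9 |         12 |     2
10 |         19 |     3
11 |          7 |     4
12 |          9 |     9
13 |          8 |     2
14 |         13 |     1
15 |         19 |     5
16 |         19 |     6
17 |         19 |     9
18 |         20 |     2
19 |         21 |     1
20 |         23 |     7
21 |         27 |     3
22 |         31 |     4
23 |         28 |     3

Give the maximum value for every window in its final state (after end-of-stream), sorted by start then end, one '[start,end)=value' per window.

i=0 t=2 v=2: → [0,8); WM=−∞
i=1 t=5 v=2: → [0,8); WM=−∞
i=2 t=5 v=8: → [0,8); WM=3
i=3 t=6 v=1: → [6,14),[0,8); WM=3
i=4 t=1 v=4: DROP (t<3-1); WM=3
i=5 t=6 v=5: → [6,14),[0,8); WM=4
i=6 t=5 v=6: → [0,8); WM=4
i=7 t=12 v=1: → [12,20),[6,14); WM=4
i=8 t=18 v=1: → [18,26),[12,20); WM=16; [0,8) fires=8 [6,14) fires=5
i=9 t=12 v=2: DROP (t<16-1); WM=16
i=10 t=19 v=3: → [18,26),[12,20); WM=16
i=11 t=7 v=4: DROP (t<16-1); WM=17
i=12 t=9 v=9: DROP (t<17-1); WM=17
i=13 t=8 v=2: DROP (t<17-1); WM=17
i=14 t=13 v=1: DROP (t<17-1); WM=17
i=15 t=19 v=5: → [18,26),[12,20); WM=17
i=16 t=19 v=6: → [18,26),[12,20); WM=17
i=17 t=19 v=9: → [18,26),[12,20); WM=17
i=18 t=20 v=2: → [18,26); WM=17
i=19 t=21 v=1: → [18,26); WM=17
i=20 t=23 v=7: → [18,26); WM=21; [12,20) fires=9
i=21 t=27 v=3: → [24,32); WM=21
i=22 t=31 v=4: → [30,38),[24,32); WM=21
i=23 t=28 v=3: → [24,32); WM=29; [18,26) fires=9

[0,8)=8 [6,14)=5 [12,20)=9 [18,26)=9 [24,32)=4 [30,38)=4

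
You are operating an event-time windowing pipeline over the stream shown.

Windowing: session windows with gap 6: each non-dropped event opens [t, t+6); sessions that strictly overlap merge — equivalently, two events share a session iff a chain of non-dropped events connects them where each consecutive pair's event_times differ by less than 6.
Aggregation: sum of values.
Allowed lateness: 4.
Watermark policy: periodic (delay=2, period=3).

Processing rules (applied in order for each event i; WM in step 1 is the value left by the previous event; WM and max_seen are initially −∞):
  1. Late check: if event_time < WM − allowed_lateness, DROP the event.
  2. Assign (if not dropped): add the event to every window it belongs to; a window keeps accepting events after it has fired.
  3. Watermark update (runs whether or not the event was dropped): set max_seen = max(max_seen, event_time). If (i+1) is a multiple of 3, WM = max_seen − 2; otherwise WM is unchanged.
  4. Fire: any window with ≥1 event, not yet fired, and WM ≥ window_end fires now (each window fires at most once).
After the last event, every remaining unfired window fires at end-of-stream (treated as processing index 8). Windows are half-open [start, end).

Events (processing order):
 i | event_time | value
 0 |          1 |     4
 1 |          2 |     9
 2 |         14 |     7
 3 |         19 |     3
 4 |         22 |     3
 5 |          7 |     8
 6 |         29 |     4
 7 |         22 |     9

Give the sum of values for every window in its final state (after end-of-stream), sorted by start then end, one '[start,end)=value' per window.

[1,8)=13 [14,28)=22 [29,35)=4

i=0 t=1 v=4: → [1,7); WM=−∞
i=1 t=2 v=9: → [1,8); WM=−∞
i=2 t=14 v=7: → [14,20); WM=12
i=3 t=19 v=3: → [14,25); WM=12
i=4 t=22 v=3: → [14,28); WM=12
i=5 t=7 v=8: DROP (t<12-4); WM=20
i=6 t=29 v=4: → [29,35); WM=20
i=7 t=22 v=9: → [14,28); WM=20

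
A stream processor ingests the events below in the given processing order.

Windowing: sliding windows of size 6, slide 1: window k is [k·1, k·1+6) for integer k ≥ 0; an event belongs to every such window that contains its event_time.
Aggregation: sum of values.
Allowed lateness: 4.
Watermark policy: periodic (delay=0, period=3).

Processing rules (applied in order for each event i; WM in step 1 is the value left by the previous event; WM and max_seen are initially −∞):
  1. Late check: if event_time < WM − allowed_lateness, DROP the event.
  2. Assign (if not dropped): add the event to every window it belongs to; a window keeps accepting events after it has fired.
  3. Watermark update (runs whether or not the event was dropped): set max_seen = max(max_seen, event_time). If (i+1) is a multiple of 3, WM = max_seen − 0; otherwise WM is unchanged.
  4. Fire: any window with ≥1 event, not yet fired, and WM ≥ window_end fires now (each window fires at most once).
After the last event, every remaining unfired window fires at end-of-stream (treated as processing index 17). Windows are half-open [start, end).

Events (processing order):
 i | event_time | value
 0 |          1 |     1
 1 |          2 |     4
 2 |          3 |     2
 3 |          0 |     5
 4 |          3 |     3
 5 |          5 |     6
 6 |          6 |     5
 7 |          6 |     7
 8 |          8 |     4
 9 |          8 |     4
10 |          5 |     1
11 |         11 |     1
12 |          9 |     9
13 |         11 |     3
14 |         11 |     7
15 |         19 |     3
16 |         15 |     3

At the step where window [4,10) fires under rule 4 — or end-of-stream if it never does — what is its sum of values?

27

i=0 t=1 v=1: → [1,7),[0,6); WM=−∞
i=1 t=2 v=4: → [2,8),[1,7),[0,6); WM=−∞
i=2 t=3 v=2: → [3,9),[2,8),[1,7),[0,6); WM=3
i=3 t=0 v=5: → [0,6); WM=3
i=4 t=3 v=3: → [3,9),[2,8),[1,7),[0,6); WM=3
i=5 t=5 v=6: → [5,11),[4,10),[3,9),[2,8),[1,7),[0,6); WM=5
i=6 t=6 v=5: → [6,12),[5,11),[4,10),[3,9),[2,8),[1,7); WM=5
i=7 t=6 v=7: → [6,12),[5,11),[4,10),[3,9),[2,8),[1,7); WM=5
i=8 t=8 v=4: → [8,14),[7,13),[6,12),[5,11),[4,10),[3,9); WM=8; [0,6) fires=21 [1,7) fires=28 [2,8) fires=27
i=9 t=8 v=4: → [8,14),[7,13),[6,12),[5,11),[4,10),[3,9); WM=8
i=10 t=5 v=1: → [5,11),[4,10),[3,9),[2,8),[1,7),[0,6); WM=8
i=11 t=11 v=1: → [11,17),[10,16),[9,15),[8,14),[7,13),[6,12); WM=11; [3,9) fires=32 [4,10) fires=27 [5,11) fires=27
i=12 t=9 v=9: → [9,15),[8,14),[7,13),[6,12),[5,11),[4,10); WM=11
i=13 t=11 v=3: → [11,17),[10,16),[9,15),[8,14),[7,13),[6,12); WM=11
i=14 t=11 v=7: → [11,17),[10,16),[9,15),[8,14),[7,13),[6,12); WM=11
i=15 t=19 v=3: → [19,25),[18,24),[17,23),[16,22),[15,21),[14,20); WM=11
i=16 t=15 v=3: → [15,21),[14,20),[13,19),[12,18),[11,17),[10,16); WM=11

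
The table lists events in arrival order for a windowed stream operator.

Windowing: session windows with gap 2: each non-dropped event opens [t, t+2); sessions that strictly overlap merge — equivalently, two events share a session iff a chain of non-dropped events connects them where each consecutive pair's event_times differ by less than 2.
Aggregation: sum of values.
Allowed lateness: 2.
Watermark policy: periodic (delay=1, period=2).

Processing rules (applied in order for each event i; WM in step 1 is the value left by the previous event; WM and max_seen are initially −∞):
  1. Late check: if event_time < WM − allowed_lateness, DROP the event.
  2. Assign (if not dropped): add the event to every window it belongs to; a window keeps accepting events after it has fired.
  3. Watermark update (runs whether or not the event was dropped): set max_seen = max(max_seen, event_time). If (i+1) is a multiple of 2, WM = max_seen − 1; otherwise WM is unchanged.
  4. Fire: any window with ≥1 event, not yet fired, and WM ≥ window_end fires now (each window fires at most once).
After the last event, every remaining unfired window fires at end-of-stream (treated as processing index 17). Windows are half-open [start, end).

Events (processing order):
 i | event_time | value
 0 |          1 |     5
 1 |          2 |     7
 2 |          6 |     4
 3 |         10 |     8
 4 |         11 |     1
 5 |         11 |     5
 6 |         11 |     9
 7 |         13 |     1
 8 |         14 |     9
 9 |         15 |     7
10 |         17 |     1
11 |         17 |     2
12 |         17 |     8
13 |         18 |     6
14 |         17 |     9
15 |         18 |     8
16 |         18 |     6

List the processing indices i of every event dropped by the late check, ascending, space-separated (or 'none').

i=0 t=1 v=5: → [1,3); WM=−∞
i=1 t=2 v=7: → [1,4); WM=1
i=2 t=6 v=4: → [6,8); WM=1
i=3 t=10 v=8: → [10,12); WM=9
i=4 t=11 v=1: → [10,13); WM=9
i=5 t=11 v=5: → [10,13); WM=10
i=6 t=11 v=9: → [10,13); WM=10
i=7 t=13 v=1: → [13,15); WM=12
i=8 t=14 v=9: → [13,16); WM=12
i=9 t=15 v=7: → [13,17); WM=14
i=10 t=17 v=1: → [17,19); WM=14
i=11 t=17 v=2: → [17,19); WM=16
i=12 t=17 v=8: → [17,19); WM=16
i=13 t=18 v=6: → [17,20); WM=17
i=14 t=17 v=9: → [17,20); WM=17
i=15 t=18 v=8: → [17,20); WM=17
i=16 t=18 v=6: → [17,20); WM=17

none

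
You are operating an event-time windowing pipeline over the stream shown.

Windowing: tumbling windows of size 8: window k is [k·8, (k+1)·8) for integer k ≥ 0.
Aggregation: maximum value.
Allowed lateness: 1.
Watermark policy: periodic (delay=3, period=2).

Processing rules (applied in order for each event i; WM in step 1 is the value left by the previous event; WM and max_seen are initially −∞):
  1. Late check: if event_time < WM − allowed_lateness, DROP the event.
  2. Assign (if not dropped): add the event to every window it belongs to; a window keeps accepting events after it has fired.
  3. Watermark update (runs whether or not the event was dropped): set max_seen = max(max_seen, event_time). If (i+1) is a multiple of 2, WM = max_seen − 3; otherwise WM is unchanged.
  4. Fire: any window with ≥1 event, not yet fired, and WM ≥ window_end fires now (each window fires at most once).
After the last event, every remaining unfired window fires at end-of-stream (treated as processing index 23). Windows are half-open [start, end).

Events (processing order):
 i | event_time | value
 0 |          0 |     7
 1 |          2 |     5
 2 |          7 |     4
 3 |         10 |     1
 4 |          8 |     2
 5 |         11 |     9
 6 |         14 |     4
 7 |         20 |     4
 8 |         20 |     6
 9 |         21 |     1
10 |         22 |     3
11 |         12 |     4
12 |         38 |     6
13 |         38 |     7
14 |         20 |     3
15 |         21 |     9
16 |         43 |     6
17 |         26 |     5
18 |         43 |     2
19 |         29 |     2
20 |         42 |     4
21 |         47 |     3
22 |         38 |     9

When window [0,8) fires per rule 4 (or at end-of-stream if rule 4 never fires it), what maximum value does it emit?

i=0 t=0 v=7: → [0,8); WM=−∞
i=1 t=2 v=5: → [0,8); WM=-1
i=2 t=7 v=4: → [0,8); WM=-1
i=3 t=10 v=1: → [8,16); WM=7
i=4 t=8 v=2: → [8,16); WM=7
i=5 t=11 v=9: → [8,16); WM=8; [0,8) fires=7
i=6 t=14 v=4: → [8,16); WM=8
i=7 t=20 v=4: → [16,24); WM=17; [8,16) fires=9
i=8 t=20 v=6: → [16,24); WM=17
i=9 t=21 v=1: → [16,24); WM=18
i=10 t=22 v=3: → [16,24); WM=18
i=11 t=12 v=4: DROP (t<18-1); WM=19
i=12 t=38 v=6: → [32,40); WM=19
i=13 t=38 v=7: → [32,40); WM=35; [16,24) fires=6
i=14 t=20 v=3: DROP (t<35-1); WM=35
i=15 t=21 v=9: DROP (t<35-1); WM=35
i=16 t=43 v=6: → [40,48); WM=35
i=17 t=26 v=5: DROP (t<35-1); WM=40; [32,40) fires=7
i=18 t=43 v=2: → [40,48); WM=40
i=19 t=29 v=2: DROP (t<40-1); WM=40
i=20 t=42 v=4: → [40,48); WM=40
i=21 t=47 v=3: → [40,48); WM=44
i=22 t=38 v=9: DROP (t<44-1); WM=44

7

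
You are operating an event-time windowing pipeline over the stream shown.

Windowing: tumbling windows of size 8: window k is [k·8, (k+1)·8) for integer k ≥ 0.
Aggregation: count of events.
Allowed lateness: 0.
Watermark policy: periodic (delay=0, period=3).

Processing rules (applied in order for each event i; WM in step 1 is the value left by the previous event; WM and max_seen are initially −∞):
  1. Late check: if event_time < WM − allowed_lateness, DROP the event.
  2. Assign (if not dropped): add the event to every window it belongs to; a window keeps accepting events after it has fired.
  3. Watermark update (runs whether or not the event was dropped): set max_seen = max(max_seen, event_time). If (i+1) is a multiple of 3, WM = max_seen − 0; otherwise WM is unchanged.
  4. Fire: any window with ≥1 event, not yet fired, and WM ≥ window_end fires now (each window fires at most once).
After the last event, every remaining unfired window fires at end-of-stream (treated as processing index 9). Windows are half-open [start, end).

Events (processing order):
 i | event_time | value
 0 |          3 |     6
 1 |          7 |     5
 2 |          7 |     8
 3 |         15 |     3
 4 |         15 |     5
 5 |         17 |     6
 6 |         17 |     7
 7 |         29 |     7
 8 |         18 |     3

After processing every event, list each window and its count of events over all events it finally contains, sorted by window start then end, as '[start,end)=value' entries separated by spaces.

[0,8)=3 [8,16)=2 [16,24)=3 [24,32)=1

i=0 t=3 v=6: → [0,8); WM=−∞
i=1 t=7 v=5: → [0,8); WM=−∞
i=2 t=7 v=8: → [0,8); WM=7
i=3 t=15 v=3: → [8,16); WM=7
i=4 t=15 v=5: → [8,16); WM=7
i=5 t=17 v=6: → [16,24); WM=17; [0,8) fires=3 [8,16) fires=2
i=6 t=17 v=7: → [16,24); WM=17
i=7 t=29 v=7: → [24,32); WM=17
i=8 t=18 v=3: → [16,24); WM=29; [16,24) fires=3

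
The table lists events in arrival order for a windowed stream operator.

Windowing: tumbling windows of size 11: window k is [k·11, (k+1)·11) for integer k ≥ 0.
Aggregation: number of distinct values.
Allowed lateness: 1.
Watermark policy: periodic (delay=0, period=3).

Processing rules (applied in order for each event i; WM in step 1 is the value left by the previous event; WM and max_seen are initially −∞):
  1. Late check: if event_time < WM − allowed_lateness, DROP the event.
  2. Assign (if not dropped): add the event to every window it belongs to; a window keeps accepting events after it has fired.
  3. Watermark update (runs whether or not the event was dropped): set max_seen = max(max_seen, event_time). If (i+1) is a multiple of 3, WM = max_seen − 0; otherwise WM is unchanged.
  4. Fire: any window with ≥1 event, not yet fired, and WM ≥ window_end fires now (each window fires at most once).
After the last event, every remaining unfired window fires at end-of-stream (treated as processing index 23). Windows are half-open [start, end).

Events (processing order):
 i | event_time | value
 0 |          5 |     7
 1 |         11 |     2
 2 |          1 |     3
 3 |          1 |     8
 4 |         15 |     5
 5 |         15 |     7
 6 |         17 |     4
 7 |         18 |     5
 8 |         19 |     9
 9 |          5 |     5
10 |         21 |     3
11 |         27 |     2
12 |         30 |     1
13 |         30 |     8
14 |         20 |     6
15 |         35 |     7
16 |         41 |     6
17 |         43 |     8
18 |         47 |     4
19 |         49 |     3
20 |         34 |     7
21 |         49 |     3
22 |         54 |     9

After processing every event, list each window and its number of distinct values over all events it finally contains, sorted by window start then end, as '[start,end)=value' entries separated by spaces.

[0,11)=2 [11,22)=6 [22,33)=3 [33,44)=3 [44,55)=3

i=0 t=5 v=7: → [0,11); WM=−∞
i=1 t=11 v=2: → [11,22); WM=−∞
i=2 t=1 v=3: → [0,11); WM=11; [0,11) fires=2
i=3 t=1 v=8: DROP (t<11-1); WM=11
i=4 t=15 v=5: → [11,22); WM=11
i=5 t=15 v=7: → [11,22); WM=15
i=6 t=17 v=4: → [11,22); WM=15
i=7 t=18 v=5: → [11,22); WM=15
i=8 t=19 v=9: → [11,22); WM=19
i=9 t=5 v=5: DROP (t<19-1); WM=19
i=10 t=21 v=3: → [11,22); WM=19
i=11 t=27 v=2: → [22,33); WM=27; [11,22) fires=6
i=12 t=30 v=1: → [22,33); WM=27
i=13 t=30 v=8: → [22,33); WM=27
i=14 t=20 v=6: DROP (t<27-1); WM=30
i=15 t=35 v=7: → [33,44); WM=30
i=16 t=41 v=6: → [33,44); WM=30
i=17 t=43 v=8: → [33,44); WM=43; [22,33) fires=3
i=18 t=47 v=4: → [44,55); WM=43
i=19 t=49 v=3: → [44,55); WM=43
i=20 t=34 v=7: DROP (t<43-1); WM=49; [33,44) fires=3
i=21 t=49 v=3: → [44,55); WM=49
i=22 t=54 v=9: → [44,55); WM=49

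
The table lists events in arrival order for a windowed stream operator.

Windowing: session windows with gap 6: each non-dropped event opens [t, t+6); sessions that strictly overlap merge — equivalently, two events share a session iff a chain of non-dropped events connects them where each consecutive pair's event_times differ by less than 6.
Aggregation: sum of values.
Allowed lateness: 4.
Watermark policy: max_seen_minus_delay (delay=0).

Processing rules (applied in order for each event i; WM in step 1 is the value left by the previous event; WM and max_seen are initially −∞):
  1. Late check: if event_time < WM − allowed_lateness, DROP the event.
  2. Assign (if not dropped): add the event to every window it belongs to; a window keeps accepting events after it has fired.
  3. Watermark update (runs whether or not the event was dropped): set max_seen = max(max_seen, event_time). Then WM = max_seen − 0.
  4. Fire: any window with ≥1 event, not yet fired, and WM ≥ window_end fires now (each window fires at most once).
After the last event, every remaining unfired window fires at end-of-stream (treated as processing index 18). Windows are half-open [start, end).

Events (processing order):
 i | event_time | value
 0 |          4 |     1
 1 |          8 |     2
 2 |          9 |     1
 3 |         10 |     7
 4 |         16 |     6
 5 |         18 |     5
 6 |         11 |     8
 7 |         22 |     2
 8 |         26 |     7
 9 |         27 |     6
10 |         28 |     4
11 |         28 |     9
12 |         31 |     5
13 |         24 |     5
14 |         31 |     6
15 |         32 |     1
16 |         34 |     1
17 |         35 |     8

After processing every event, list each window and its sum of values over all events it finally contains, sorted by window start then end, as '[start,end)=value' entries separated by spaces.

i=0 t=4 v=1: → [4,10); WM=4
i=1 t=8 v=2: → [4,14); WM=8
i=2 t=9 v=1: → [4,15); WM=9
i=3 t=10 v=7: → [4,16); WM=10
i=4 t=16 v=6: → [16,22); WM=16
i=5 t=18 v=5: → [16,24); WM=18
i=6 t=11 v=8: DROP (t<18-4); WM=18
i=7 t=22 v=2: → [16,28); WM=22
i=8 t=26 v=7: → [16,32); WM=26
i=9 t=27 v=6: → [16,33); WM=27
i=10 t=28 v=4: → [16,34); WM=28
i=11 t=28 v=9: → [16,34); WM=28
i=12 t=31 v=5: → [16,37); WM=31
i=13 t=24 v=5: DROP (t<31-4); WM=31
i=14 t=31 v=6: → [16,37); WM=31
i=15 t=32 v=1: → [16,38); WM=32
i=16 t=34 v=1: → [16,40); WM=34
i=17 t=35 v=8: → [16,41); WM=35

[4,16)=11 [16,41)=60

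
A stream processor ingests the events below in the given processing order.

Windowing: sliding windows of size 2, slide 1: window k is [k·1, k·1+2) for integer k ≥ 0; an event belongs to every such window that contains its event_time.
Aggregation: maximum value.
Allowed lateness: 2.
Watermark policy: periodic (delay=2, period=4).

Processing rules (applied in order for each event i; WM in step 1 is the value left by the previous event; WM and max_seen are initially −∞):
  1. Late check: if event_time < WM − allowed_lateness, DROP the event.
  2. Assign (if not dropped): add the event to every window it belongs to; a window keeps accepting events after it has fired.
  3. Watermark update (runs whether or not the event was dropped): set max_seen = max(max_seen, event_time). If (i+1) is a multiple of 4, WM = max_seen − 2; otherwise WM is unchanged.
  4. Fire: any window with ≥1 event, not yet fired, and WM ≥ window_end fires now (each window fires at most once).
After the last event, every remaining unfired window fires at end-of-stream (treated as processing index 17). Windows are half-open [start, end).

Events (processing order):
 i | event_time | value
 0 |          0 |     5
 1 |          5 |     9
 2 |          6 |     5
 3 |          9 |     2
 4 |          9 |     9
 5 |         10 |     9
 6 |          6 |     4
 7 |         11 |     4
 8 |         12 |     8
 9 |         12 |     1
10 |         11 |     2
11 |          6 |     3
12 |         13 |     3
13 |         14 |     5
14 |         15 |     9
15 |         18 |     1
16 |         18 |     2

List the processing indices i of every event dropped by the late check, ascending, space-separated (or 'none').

i=0 t=0 v=5: → [0,2); WM=−∞
i=1 t=5 v=9: → [5,7),[4,6); WM=−∞
i=2 t=6 v=5: → [6,8),[5,7); WM=−∞
i=3 t=9 v=2: → [9,11),[8,10); WM=7; [0,2) fires=5 [4,6) fires=9 [5,7) fires=9
i=4 t=9 v=9: → [9,11),[8,10); WM=7
i=5 t=10 v=9: → [10,12),[9,11); WM=7
i=6 t=6 v=4: → [6,8),[5,7); WM=7
i=7 t=11 v=4: → [11,13),[10,12); WM=9; [6,8) fires=5
i=8 t=12 v=8: → [12,14),[11,13); WM=9
i=9 t=12 v=1: → [12,14),[11,13); WM=9
i=10 t=11 v=2: → [11,13),[10,12); WM=9
i=11 t=6 v=3: DROP (t<9-2); WM=10; [8,10) fires=9
i=12 t=13 v=3: → [13,15),[12,14); WM=10
i=13 t=14 v=5: → [14,16),[13,15); WM=10
i=14 t=15 v=9: → [15,17),[14,16); WM=10
i=15 t=18 v=1: → [18,20),[17,19); WM=16; [9,11) fires=9 [10,12) fires=9 [11,13) fires=8 [12,14) fires=8 [13,15) fires=5 [14,16) fires=9
i=16 t=18 v=2: → [18,20),[17,19); WM=16

11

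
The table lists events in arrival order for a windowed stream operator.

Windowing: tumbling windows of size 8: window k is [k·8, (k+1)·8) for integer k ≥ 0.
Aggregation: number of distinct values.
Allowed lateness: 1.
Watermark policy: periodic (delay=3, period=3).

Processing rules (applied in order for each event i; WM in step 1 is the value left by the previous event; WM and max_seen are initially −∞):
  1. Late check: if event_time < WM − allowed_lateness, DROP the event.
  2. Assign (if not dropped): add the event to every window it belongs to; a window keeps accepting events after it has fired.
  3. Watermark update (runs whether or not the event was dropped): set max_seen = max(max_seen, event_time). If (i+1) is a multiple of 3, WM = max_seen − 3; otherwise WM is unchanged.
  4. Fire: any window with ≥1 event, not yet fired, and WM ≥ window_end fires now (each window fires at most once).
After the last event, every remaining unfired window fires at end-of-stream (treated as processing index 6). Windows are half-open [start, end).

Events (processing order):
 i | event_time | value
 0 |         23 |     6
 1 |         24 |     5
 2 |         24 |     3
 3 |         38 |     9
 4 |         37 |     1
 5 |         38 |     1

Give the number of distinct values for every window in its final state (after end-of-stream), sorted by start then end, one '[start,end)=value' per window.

[16,24)=1 [24,32)=2 [32,40)=2

i=0 t=23 v=6: → [16,24); WM=−∞
i=1 t=24 v=5: → [24,32); WM=−∞
i=2 t=24 v=3: → [24,32); WM=21
i=3 t=38 v=9: → [32,40); WM=21
i=4 t=37 v=1: → [32,40); WM=21
i=5 t=38 v=1: → [32,40); WM=35; [16,24) fires=1 [24,32) fires=2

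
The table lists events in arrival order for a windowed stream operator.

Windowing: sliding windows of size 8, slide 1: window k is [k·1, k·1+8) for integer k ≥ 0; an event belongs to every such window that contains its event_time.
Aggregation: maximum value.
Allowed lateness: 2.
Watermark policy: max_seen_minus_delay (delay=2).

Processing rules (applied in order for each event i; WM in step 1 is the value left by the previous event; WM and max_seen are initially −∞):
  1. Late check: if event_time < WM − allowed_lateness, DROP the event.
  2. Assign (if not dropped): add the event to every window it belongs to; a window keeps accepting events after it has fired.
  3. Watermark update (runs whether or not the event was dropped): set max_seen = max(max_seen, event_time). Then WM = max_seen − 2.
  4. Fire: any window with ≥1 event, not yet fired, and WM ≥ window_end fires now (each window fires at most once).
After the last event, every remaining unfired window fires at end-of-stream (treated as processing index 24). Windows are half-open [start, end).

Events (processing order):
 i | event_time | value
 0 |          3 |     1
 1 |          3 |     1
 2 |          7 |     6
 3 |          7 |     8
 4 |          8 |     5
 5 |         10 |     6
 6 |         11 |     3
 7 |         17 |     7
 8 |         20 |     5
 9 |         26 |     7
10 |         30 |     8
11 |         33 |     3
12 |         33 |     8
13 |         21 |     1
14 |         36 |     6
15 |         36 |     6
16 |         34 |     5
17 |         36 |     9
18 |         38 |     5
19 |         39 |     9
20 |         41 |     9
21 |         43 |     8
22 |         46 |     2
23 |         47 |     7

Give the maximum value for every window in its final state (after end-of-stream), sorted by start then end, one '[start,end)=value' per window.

[0,8)=8 [1,9)=8 [2,10)=8 [3,11)=8 [4,12)=8 [5,13)=8 [6,14)=8 [7,15)=8 [8,16)=6 [9,17)=6 [10,18)=7 [11,19)=7 [12,20)=7 [13,21)=7 [14,22)=7 [15,23)=7 [16,24)=7 [17,25)=7 [18,26)=5 [19,27)=7 [20,28)=7 [21,29)=7 [22,30)=7 [23,31)=8 [24,32)=8 [25,33)=8 [26,34)=8 [27,35)=8 [28,36)=8 [29,37)=9 [30,38)=9 [31,39)=9 [32,40)=9 [33,41)=9 [34,42)=9 [35,43)=9 [36,44)=9 [37,45)=9 [38,46)=9 [39,47)=9 [40,48)=9 [41,49)=9 [42,50)=8 [43,51)=8 [44,52)=7 [45,53)=7 [46,54)=7 [47,55)=7

i=0 t=3 v=1: → [3,11),[2,10),[1,9),[0,8); WM=1
i=1 t=3 v=1: → [3,11),[2,10),[1,9),[0,8); WM=1
i=2 t=7 v=6: → [7,15),[6,14),[5,13),[4,12),[3,11),[2,10),[1,9),[0,8); WM=5
i=3 t=7 v=8: → [7,15),[6,14),[5,13),[4,12),[3,11),[2,10),[1,9),[0,8); WM=5
i=4 t=8 v=5: → [8,16),[7,15),[6,14),[5,13),[4,12),[3,11),[2,10),[1,9); WM=6
i=5 t=10 v=6: → [10,18),[9,17),[8,16),[7,15),[6,14),[5,13),[4,12),[3,11); WM=8; [0,8) fires=8
i=6 t=11 v=3: → [11,19),[10,18),[9,17),[8,16),[7,15),[6,14),[5,13),[4,12); WM=9; [1,9) fires=8
i=7 t=17 v=7: → [17,25),[16,24),[15,23),[14,22),[13,21),[12,20),[11,19),[10,18); WM=15; [2,10) fires=8 [3,11) fires=8 [4,12) fires=8 [5,13) fires=8 [6,14) fires=8 [7,15) fires=8
i=8 t=20 v=5: → [20,28),[19,27),[18,26),[17,25),[16,24),[15,23),[14,22),[13,21); WM=18; [8,16) fires=6 [9,17) fires=6 [10,18) fires=7
i=9 t=26 v=7: → [26,34),[25,33),[24,32),[23,31),[22,30),[21,29),[20,28),[19,27); WM=24; [11,19) fires=7 [12,20) fires=7 [13,21) fires=7 [14,22) fires=7 [15,23) fires=7 [16,24) fires=7
i=10 t=30 v=8: → [30,38),[29,37),[28,36),[27,35),[26,34),[25,33),[24,32),[23,31); WM=28; [17,25) fires=7 [18,26) fires=5 [19,27) fires=7 [20,28) fires=7
i=11 t=33 v=3: → [33,41),[32,40),[31,39),[30,38),[29,37),[28,36),[27,35),[26,34); WM=31; [21,29) fires=7 [22,30) fires=7 [23,31) fires=8
i=12 t=33 v=8: → [33,41),[32,40),[31,39),[30,38),[29,37),[28,36),[27,35),[26,34); WM=31
i=13 t=21 v=1: DROP (t<31-2); WM=31
i=14 t=36 v=6: → [36,44),[35,43),[34,42),[33,41),[32,40),[31,39),[30,38),[29,37); WM=34; [24,32) fires=8 [25,33) fires=8 [26,34) fires=8
i=15 t=36 v=6: → [36,44),[35,43),[34,42),[33,41),[32,40),[31,39),[30,38),[29,37); WM=34
i=16 t=34 v=5: → [34,42),[33,41),[32,40),[31,39),[30,38),[29,37),[28,36),[27,35); WM=34
i=17 t=36 v=9: → [36,44),[35,43),[34,42),[33,41),[32,40),[31,39),[30,38),[29,37); WM=34
i=18 t=38 v=5: → [38,46),[37,45),[36,44),[35,43),[34,42),[33,41),[32,40),[31,39); WM=36; [27,35) fires=8 [28,36) fires=8
i=19 t=39 v=9: → [39,47),[38,46),[37,45),[36,44),[35,43),[34,42),[33,41),[32,40); WM=37; [29,37) fires=9
i=20 t=41 v=9: → [41,49),[40,48),[39,47),[38,46),[37,45),[36,44),[35,43),[34,42); WM=39; [30,38) fires=9 [31,39) fires=9
i=21 t=43 v=8: → [43,51),[42,50),[41,49),[40,48),[39,47),[38,46),[37,45),[36,44); WM=41; [32,40) fires=9 [33,41) fires=9
i=22 t=46 v=2: → [46,54),[45,53),[44,52),[43,51),[42,50),[41,49),[40,48),[39,47); WM=44; [34,42) fires=9 [35,43) fires=9 [36,44) fires=9
i=23 t=47 v=7: → [47,55),[46,54),[45,53),[44,52),[43,51),[42,50),[41,49),[40,48); WM=45; [37,45) fires=9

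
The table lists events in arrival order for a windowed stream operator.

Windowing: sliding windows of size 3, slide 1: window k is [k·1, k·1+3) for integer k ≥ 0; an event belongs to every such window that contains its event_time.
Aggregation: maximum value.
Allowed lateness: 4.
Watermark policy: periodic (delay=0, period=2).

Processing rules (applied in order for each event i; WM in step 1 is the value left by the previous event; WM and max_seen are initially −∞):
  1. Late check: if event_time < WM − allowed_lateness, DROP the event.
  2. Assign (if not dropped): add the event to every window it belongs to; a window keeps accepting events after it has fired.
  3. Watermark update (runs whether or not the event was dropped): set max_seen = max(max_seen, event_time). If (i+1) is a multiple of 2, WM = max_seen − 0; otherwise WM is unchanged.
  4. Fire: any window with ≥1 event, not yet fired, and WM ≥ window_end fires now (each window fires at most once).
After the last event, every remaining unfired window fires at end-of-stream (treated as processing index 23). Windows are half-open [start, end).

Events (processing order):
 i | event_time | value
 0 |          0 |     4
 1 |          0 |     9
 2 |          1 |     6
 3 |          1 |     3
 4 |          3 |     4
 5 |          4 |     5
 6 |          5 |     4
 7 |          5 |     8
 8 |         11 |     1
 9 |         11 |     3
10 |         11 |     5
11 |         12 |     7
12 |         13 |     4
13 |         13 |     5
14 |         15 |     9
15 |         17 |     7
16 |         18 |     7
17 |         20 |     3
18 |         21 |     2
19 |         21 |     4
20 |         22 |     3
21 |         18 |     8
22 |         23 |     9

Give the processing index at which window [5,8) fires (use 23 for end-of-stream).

9

i=0 t=0 v=4: → [0,3); WM=−∞
i=1 t=0 v=9: → [0,3); WM=0
i=2 t=1 v=6: → [1,4),[0,3); WM=0
i=3 t=1 v=3: → [1,4),[0,3); WM=1
i=4 t=3 v=4: → [3,6),[2,5),[1,4); WM=1
i=5 t=4 v=5: → [4,7),[3,6),[2,5); WM=4; [0,3) fires=9 [1,4) fires=6
i=6 t=5 v=4: → [5,8),[4,7),[3,6); WM=4
i=7 t=5 v=8: → [5,8),[4,7),[3,6); WM=5; [2,5) fires=5
i=8 t=11 v=1: → [11,14),[10,13),[9,12); WM=5
i=9 t=11 v=3: → [11,14),[10,13),[9,12); WM=11; [3,6) fires=8 [4,7) fires=8 [5,8) fires=8
i=10 t=11 v=5: → [11,14),[10,13),[9,12); WM=11
i=11 t=12 v=7: → [12,15),[11,14),[10,13); WM=12; [9,12) fires=5
i=12 t=13 v=4: → [13,16),[12,15),[11,14); WM=12
i=13 t=13 v=5: → [13,16),[12,15),[11,14); WM=13; [10,13) fires=7
i=14 t=15 v=9: → [15,18),[14,17),[13,16); WM=13
i=15 t=17 v=7: → [17,20),[16,19),[15,18); WM=17; [11,14) fires=7 [12,15) fires=7 [13,16) fires=9 [14,17) fires=9
i=16 t=18 v=7: → [18,21),[17,20),[16,19); WM=17
i=17 t=20 v=3: → [20,23),[19,22),[18,21); WM=20; [15,18) fires=9 [16,19) fires=7 [17,20) fires=7
i=18 t=21 v=2: → [21,24),[20,23),[19,22); WM=20
i=19 t=21 v=4: → [21,24),[20,23),[19,22); WM=21; [18,21) fires=7
i=20 t=22 v=3: → [22,25),[21,24),[20,23); WM=21
i=21 t=18 v=8: → [18,21),[17,20),[16,19); WM=22; [19,22) fires=4
i=22 t=23 v=9: → [23,26),[22,25),[21,24); WM=22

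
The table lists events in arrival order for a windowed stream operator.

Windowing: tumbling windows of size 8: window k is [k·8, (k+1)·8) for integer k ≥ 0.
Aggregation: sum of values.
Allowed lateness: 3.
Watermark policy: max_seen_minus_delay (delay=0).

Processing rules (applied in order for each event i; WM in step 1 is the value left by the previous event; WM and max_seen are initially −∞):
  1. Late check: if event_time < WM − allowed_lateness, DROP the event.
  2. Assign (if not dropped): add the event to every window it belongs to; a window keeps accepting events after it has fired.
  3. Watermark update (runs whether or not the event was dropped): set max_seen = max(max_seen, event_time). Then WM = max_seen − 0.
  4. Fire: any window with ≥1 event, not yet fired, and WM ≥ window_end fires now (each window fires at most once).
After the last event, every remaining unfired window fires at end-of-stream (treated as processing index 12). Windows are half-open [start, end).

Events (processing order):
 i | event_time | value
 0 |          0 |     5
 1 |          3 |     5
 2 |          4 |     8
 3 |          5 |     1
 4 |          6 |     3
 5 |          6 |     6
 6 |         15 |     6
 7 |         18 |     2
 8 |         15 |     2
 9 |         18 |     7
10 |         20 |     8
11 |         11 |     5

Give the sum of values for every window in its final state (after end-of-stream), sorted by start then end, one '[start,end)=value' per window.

[0,8)=28 [8,16)=8 [16,24)=17

i=0 t=0 v=5: → [0,8); WM=0
i=1 t=3 v=5: → [0,8); WM=3
i=2 t=4 v=8: → [0,8); WM=4
i=3 t=5 v=1: → [0,8); WM=5
i=4 t=6 v=3: → [0,8); WM=6
i=5 t=6 v=6: → [0,8); WM=6
i=6 t=15 v=6: → [8,16); WM=15; [0,8) fires=28
i=7 t=18 v=2: → [16,24); WM=18; [8,16) fires=6
i=8 t=15 v=2: → [8,16); WM=18
i=9 t=18 v=7: → [16,24); WM=18
i=10 t=20 v=8: → [16,24); WM=20
i=11 t=11 v=5: DROP (t<20-3); WM=20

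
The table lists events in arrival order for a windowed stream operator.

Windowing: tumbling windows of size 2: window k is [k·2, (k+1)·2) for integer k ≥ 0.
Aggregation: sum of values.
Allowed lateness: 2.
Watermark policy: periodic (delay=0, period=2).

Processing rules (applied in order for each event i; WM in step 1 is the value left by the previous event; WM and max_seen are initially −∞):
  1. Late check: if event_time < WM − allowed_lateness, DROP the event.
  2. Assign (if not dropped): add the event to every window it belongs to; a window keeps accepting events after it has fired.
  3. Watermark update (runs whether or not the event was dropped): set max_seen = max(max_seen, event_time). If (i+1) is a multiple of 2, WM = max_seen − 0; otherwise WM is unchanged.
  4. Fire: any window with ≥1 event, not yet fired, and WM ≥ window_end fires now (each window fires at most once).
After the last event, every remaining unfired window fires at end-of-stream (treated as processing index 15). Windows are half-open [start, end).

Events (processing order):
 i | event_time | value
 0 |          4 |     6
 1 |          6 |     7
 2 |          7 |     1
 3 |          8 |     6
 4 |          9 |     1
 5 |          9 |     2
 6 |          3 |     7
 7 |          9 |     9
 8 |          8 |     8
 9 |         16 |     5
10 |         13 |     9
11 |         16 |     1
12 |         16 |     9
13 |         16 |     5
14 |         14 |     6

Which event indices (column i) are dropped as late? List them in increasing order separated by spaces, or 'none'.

6 10

i=0 t=4 v=6: → [4,6); WM=−∞
i=1 t=6 v=7: → [6,8); WM=6; [4,6) fires=6
i=2 t=7 v=1: → [6,8); WM=6
i=3 t=8 v=6: → [8,10); WM=8; [6,8) fires=8
i=4 t=9 v=1: → [8,10); WM=8
i=5 t=9 v=2: → [8,10); WM=9
i=6 t=3 v=7: DROP (t<9-2); WM=9
i=7 t=9 v=9: → [8,10); WM=9
i=8 t=8 v=8: → [8,10); WM=9
i=9 t=16 v=5: → [16,18); WM=16; [8,10) fires=26
i=10 t=13 v=9: DROP (t<16-2); WM=16
i=11 t=16 v=1: → [16,18); WM=16
i=12 t=16 v=9: → [16,18); WM=16
i=13 t=16 v=5: → [16,18); WM=16
i=14 t=14 v=6: → [14,16); WM=16; [14,16) fires=6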